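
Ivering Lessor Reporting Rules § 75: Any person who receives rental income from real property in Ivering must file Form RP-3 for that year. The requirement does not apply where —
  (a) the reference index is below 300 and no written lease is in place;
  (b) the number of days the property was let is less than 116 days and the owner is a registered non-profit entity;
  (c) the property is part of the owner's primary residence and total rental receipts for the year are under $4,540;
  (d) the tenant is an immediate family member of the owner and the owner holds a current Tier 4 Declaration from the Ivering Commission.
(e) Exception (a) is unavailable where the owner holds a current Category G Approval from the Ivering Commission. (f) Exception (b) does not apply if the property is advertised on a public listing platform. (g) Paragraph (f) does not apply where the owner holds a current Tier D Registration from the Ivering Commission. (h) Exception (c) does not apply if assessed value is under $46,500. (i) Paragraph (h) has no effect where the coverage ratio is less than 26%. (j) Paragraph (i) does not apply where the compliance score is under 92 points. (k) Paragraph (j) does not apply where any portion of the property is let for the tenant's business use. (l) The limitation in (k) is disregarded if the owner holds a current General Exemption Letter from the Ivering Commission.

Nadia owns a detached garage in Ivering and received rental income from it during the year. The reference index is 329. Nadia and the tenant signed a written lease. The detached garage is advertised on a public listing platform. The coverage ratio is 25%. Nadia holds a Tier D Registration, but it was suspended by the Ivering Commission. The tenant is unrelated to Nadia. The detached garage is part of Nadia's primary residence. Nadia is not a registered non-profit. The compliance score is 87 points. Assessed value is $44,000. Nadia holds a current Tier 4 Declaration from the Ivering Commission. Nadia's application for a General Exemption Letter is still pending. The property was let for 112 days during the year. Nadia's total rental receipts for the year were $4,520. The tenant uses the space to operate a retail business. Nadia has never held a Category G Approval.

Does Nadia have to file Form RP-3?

Exception (a) requires that the reference index is below 300; but the reference index is 329, not below 300, so (a) is unavailable.
Exception (b) does not apply: Nadia is not a registered non-profit.
Exception (c): the detached garage is part of the primary residence; total rental receipts for the year are $4,520, under the $4,540 limit — every condition holds. As to paragraphs (h)–(l): (h) would limit (c) — assessed value is $44,000, under the $46,500 limit — but (i) sets (h) aside: (i) operates against (h): the coverage ratio is 25%, less than the 26% limit. (j) would limit (i) — the compliance score is 87 points, under the 92 points limit — but (k) sets (j) aside: (k) operates against (j): the space is let for business use. (l), which would lift (k), is inapplicable — there is no General Exemption Letter in force. So (c) applies.
Exception (d) requires that the tenant is an immediate family member of the owner; but the tenant is unrelated to the owner, so (d) is unavailable.

No — exception (c) applies; Nadia is not required to file Form RP-3.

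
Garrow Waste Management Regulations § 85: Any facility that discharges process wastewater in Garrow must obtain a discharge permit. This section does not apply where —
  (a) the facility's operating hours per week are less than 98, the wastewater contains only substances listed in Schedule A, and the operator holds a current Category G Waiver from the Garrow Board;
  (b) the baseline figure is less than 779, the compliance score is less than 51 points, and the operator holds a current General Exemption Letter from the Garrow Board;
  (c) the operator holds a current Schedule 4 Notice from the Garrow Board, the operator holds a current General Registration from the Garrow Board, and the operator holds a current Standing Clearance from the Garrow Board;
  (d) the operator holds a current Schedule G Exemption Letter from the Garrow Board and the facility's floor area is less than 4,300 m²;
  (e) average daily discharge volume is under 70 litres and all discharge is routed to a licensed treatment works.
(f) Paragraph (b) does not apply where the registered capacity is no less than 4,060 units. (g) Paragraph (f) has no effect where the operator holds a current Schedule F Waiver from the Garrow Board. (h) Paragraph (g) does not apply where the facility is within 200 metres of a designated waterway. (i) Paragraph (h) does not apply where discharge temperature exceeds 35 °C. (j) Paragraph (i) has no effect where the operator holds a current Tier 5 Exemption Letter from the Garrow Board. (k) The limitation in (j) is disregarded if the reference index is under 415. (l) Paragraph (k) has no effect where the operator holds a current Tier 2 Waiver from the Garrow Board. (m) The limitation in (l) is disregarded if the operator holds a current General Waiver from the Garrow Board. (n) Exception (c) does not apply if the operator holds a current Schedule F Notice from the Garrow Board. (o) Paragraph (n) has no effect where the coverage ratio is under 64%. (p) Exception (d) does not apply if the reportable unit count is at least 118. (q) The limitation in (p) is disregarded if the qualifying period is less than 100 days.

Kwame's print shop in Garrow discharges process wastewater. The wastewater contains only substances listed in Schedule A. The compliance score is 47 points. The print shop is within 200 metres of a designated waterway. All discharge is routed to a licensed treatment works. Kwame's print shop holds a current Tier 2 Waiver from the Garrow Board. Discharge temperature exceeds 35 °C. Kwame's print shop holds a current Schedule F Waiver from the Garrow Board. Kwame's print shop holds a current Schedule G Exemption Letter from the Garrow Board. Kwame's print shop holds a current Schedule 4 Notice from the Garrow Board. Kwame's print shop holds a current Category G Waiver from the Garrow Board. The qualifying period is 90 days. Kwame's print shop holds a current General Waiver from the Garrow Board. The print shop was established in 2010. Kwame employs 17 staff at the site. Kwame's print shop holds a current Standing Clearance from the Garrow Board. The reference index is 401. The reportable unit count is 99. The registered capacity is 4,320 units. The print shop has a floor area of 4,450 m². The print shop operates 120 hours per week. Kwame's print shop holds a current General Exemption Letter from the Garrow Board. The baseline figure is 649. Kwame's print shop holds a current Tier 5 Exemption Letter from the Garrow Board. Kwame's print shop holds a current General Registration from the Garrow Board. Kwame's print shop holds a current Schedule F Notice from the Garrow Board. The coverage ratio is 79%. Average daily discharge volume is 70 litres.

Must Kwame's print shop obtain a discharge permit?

Exception (a) fails — the facility's operating hours per week are 120, not less than 98.
All of (b)'s requirements are met (the baseline figure is 649, less than the 779 limit; the compliance score is 47 points, less than the 51 points limit; a current General Exemption Letter is held). Considering the limiting provisions: (f) would limit (b) — the registered capacity is 4,320 units, meeting the 4,060 units threshold — but (g) sets (f) aside: (g) is triggered — a current Schedule F Waiver is held. (h) would limit (g) — the print shop is within 200 m of a designated waterway — but (i) sets (h) aside: (i) operates against (h): discharge temperature exceeds 35 °C. (j) is engaged (a current Tier 5 Exemption Letter is held), but yields to (k): (k) is engaged — the reference index is 401, under the 415 limit. (l) operates (a current Tier 2 Waiver is held), but is set aside by (m): (m) applies — a current General Waiver is held. (b) remains available.
Exception (c): a current Schedule 4 Notice is held; a current General Registration is held; a current Standing Clearance is held — every condition holds. However, paragraphs (n)–(o) must be considered: (n) is engaged — a current Schedule F Notice is held. (o) is not engaged (the coverage ratio is 79%, not under 64%), so (n) stands. So (c) is unavailable.
Exception (d) does not apply: the facility's floor area is 4,450 m², not less than 4,300 m².
Exception (e) fails — average daily discharge volume is 70 litres, not under 70 litres.

No — exception (b) applies; Kwame's print shop is not required to obtain a discharge permit.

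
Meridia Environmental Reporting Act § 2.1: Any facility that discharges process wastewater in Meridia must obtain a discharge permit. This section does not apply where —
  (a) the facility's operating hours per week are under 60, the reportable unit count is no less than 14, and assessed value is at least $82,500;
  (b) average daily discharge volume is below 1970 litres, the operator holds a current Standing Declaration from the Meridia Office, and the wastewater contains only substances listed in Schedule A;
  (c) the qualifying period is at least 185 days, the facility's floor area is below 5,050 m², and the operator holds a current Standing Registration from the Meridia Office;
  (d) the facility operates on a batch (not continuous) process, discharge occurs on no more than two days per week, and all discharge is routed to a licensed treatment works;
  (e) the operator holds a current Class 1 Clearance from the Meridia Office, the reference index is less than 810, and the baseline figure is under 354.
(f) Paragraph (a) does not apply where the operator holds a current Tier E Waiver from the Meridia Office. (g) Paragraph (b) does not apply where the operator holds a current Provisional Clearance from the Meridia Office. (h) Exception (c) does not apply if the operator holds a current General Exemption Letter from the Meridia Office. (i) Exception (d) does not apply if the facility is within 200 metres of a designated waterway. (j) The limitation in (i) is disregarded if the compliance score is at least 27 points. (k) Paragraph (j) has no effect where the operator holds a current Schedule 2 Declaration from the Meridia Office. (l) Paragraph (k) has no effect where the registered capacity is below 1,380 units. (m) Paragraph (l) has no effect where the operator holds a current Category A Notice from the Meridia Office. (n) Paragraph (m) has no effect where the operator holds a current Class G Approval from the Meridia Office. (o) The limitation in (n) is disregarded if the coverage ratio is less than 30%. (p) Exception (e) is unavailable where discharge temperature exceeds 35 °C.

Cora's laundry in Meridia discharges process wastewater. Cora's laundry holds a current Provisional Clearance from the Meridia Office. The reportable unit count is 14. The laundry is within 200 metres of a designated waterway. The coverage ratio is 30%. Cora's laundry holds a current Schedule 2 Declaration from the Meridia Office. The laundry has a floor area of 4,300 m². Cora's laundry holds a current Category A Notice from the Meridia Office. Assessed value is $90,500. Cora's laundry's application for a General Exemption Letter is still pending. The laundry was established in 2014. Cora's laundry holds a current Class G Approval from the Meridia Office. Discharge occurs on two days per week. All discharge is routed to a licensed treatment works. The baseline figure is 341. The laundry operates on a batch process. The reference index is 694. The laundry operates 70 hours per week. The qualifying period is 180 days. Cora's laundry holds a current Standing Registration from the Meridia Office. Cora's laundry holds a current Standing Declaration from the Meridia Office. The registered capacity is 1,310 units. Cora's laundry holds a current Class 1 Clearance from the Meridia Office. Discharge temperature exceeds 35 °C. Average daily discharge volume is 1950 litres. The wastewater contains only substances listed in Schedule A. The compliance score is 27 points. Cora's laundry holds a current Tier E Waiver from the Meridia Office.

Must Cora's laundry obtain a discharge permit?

No — exception (d) applies; Cora's laundry is not required to obtain a discharge permit.

Exception (a) does not apply: the facility's operating hours per week are 70, not under 60.
Exception (b)'s conditions are all satisfied: average daily discharge volume is 1950 litres, below the 1970 litres limit; a current Standing Declaration is held; the wastewater is Schedule-A-only. But applying paragraph (g): (g) operates against (b): a current Provisional Clearance is held. (b) is therefore removed.
Exception (c) requires that the qualifying period is at least 185 days; but the qualifying period is 180 days, short of 185 days, so (c) is unavailable.
Exception (d)'s conditions are all satisfied: the facility operates on a batch process; discharge occurs on no more than two days per week; discharge is routed to a licensed treatment works. Considering the limiting provisions: (i) applies (the laundry is within 200 m of a designated waterway), but yields to (j): (j) is triggered — the compliance score is 27 points, meeting the 27 points threshold. (k) would limit (j) — a current Schedule 2 Declaration is held — but (l) sets (k) aside: (l) operates against (k): the registered capacity is 1,310 units, below the 1,380 units limit. (m) is engaged (a current Category A Notice is held), but is overridden by (n): (n) is triggered — a current Class G Approval is held. (o) is not engaged (the coverage ratio is 30%, not less than 30%), so (n) stands. (d) remains available.
Exception (e) is satisfied on its face — a current Class 1 Clearance is held; the reference index is 694, less than the 810 limit; the baseline figure is 341, under the 354 limit. But applying paragraph (p): (p) operates against (e): discharge temperature exceeds 35 °C. (e) is therefore removed.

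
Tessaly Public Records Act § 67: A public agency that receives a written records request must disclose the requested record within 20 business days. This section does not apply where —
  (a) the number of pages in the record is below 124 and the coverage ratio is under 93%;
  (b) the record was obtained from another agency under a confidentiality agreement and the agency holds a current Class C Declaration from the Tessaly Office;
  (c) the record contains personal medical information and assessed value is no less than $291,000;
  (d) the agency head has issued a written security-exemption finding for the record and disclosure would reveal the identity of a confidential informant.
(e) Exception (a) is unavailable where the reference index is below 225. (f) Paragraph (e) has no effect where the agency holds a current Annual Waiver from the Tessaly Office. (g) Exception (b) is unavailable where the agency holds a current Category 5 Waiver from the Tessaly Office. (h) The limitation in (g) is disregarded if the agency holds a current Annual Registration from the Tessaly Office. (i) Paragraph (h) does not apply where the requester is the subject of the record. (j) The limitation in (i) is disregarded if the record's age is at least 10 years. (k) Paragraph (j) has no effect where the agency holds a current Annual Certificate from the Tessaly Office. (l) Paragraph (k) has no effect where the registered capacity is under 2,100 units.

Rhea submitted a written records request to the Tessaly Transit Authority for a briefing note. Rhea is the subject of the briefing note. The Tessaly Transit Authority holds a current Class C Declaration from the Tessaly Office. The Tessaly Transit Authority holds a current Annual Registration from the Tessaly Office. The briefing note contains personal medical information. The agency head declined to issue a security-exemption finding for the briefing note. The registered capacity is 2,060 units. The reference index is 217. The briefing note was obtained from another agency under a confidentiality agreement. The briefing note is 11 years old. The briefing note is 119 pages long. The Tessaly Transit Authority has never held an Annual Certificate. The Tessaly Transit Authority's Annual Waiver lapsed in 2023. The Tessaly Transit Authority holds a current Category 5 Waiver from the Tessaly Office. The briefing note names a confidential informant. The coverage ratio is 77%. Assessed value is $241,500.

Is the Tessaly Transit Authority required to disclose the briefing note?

Exception (a): the number of pages in the record is 119, below the 124 limit; the coverage ratio is 77%, under the 93% limit — every condition holds. But applying paragraphs (e)–(f): (e) operates against (a): the reference index is 217, below the 225 limit. (f) is inapplicable (no current Annual Waiver is held), so (e) stands. Exception (a) does not apply.
Exception (b) is satisfied on its face — the briefing note was obtained under a confidentiality agreement; a current Class C Declaration is held. Applying paragraphs (g)–(l): (g) would limit (b) — a current Category 5 Waiver is held — but (h) sets (g) aside: (h) operates against (g): a current Annual Registration is held. (i) applies (Rhea is the subject of the briefing note), but is overridden by (j): (j) operates — the record's age is 11 years, meeting the 10 years threshold. (k), which would lift (j), does not operate here — there is no Annual Certificate in force. So (b) applies.
Exception (c) requires that assessed value is no less than $291,000; but assessed value is $241,500, short of $291,000, so (c) is unavailable.
Exception (d) requires that the agency head has issued a written security-exemption finding for the record; but the agency head declined to issue a security-exemption finding, so (d) is unavailable.

No — exception (b) applies; the Tessaly Transit Authority is not required to disclose the briefing note.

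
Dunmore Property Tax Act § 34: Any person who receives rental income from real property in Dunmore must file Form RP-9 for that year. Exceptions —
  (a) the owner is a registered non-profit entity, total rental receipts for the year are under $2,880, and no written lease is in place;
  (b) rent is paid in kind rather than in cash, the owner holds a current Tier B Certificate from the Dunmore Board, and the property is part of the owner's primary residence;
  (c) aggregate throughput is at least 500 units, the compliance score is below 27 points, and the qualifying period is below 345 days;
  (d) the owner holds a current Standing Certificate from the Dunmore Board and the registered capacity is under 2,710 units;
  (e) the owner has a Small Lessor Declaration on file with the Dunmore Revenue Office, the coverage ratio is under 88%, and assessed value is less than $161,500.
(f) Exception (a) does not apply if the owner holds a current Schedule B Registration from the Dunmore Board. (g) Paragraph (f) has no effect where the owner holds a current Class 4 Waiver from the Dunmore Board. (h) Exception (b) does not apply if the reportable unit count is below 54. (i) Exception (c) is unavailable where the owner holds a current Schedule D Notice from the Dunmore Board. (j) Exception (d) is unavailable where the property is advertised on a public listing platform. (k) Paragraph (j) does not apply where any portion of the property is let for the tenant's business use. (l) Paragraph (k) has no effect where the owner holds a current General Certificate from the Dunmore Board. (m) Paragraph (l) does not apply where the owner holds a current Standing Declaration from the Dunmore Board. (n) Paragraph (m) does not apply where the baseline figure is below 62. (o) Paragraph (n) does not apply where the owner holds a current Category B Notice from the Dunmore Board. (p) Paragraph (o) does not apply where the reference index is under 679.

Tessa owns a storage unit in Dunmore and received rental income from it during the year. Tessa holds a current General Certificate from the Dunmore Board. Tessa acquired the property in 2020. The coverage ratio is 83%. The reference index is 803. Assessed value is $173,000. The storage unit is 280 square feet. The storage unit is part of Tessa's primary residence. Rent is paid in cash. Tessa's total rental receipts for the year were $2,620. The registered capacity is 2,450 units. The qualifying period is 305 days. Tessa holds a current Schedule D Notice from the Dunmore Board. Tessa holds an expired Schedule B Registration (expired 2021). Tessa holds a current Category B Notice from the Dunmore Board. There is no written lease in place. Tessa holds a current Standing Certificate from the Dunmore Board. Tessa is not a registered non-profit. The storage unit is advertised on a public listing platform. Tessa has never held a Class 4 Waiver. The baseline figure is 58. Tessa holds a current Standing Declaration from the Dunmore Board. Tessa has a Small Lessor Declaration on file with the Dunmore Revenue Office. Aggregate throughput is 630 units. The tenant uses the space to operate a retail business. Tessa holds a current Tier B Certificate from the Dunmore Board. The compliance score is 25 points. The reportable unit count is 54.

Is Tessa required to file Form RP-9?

Exception (a) requires that the owner is a registered non-profit entity; but Tessa is not a registered non-profit, so (a) is unavailable.
Exception (b) does not apply: rent is paid in cash.
Exception (c)'s conditions are all satisfied: aggregate throughput is 630 units, meeting the 500 units threshold; the compliance score is 25 points, below the 27 points limit; the qualifying period is 305 days, below the 345 days limit. Turning to paragraph (i): (i) is engaged — a current Schedule D Notice is held. (c) is therefore removed.
All of (d)'s requirements are met (a current Standing Certificate is held; the registered capacity is 2,450 units, under the 2,710 units limit). Applying paragraphs (j)–(p): (j) is engaged (the property is publicly advertised), but is overridden by (k): (k) is engaged — the space is let for business use. (l) would limit (k) — a current General Certificate is held — but (m) sets (l) aside: (m) operates against (l): a current Standing Declaration is held. (n) operates (the baseline figure is 58, below the 62 limit), but is itself disapplied by (o): (o) applies — a current Category B Notice is held. (p) is inapplicable (the reference index is 803, not under 679), so (o) stands. (d) remains available.
Exception (e) fails — assessed value is $173,000, not less than $161,500.

No — exception (d) applies; Tessa is not required to file Form RP-9.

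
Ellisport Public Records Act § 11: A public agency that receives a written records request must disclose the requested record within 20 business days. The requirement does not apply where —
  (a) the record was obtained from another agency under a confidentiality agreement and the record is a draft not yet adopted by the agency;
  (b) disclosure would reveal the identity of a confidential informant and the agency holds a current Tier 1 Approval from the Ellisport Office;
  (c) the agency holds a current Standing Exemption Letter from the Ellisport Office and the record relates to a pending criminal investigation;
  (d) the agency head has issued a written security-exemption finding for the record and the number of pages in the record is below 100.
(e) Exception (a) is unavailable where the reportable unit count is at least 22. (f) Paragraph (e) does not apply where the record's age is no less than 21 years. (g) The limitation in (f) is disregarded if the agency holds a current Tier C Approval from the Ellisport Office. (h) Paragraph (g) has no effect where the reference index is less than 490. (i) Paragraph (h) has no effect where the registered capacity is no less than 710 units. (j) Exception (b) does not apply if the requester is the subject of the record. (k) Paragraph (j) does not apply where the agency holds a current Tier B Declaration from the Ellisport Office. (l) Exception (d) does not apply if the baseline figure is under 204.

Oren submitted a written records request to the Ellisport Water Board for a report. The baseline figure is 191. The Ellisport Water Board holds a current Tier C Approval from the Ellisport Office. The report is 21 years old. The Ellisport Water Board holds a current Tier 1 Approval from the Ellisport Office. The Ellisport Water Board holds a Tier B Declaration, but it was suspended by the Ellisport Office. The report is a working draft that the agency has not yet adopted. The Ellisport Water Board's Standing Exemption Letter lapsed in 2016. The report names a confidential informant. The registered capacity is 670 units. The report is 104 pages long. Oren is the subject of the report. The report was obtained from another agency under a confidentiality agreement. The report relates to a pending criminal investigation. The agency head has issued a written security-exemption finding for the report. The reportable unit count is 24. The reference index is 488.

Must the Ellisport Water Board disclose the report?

All of (a)'s requirements are met (the report was obtained under a confidentiality agreement; the report is an unadopted draft). Under paragraphs (e)–(i): (e) would limit (a) — the reportable unit count is 24, meeting the 22 threshold — but (f) sets (e) aside: (f) applies — the record's age is 21 years, meeting the 21 years threshold. (g) would limit (f) — a current Tier C Approval is held — but (h) sets (g) aside: (h) is triggered — the reference index is 488, less than the 490 limit. (i) is not triggered (the registered capacity is 670 units, short of 710 units), so (h) stands. Exception (a) stands.
All of (b)'s requirements are met (the report names a confidential informant; a current Tier 1 Approval is held). However, paragraphs (j)–(k) must be considered: (j) is triggered — Oren is the subject of the report. (k) is inapplicable (the Tier B Declaration is not current), so (j) stands. (b) is therefore removed.
Exception (c) requires that the agency holds a current Standing Exemption Letter from the Ellisport Office; but the Standing Exemption Letter is not current, so (c) is unavailable.
Exception (d) fails — the number of pages in the record is 104, not below 100.

No — exception (a) applies; the Ellisport Water Board is not required to disclose the report.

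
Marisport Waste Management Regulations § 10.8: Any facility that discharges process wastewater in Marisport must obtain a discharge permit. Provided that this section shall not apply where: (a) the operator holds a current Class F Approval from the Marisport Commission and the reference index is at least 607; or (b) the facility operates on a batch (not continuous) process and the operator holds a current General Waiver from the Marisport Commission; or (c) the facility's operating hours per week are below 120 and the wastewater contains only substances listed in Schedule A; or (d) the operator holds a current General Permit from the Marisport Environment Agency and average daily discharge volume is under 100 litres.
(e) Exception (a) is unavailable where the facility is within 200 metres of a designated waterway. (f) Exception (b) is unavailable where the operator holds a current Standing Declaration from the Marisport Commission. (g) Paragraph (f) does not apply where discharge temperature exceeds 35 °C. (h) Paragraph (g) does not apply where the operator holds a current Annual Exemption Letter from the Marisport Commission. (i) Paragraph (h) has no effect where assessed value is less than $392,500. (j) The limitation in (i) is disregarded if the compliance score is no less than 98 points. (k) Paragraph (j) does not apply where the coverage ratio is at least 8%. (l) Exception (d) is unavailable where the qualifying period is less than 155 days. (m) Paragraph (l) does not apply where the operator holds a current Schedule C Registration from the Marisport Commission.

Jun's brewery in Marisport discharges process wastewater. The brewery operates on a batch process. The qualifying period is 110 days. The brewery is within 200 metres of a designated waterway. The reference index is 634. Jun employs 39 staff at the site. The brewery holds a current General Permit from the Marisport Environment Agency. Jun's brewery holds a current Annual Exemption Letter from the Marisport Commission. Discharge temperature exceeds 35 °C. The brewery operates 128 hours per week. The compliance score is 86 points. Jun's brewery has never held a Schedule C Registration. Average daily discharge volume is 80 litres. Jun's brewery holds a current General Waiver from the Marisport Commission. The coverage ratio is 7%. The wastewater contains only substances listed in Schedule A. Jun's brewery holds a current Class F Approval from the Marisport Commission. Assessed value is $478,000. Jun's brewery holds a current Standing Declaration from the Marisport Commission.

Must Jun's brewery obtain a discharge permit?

Yes — Jun's brewery must obtain a discharge permit.

Exception (a)'s conditions are all satisfied: a current Class F Approval is held; the reference index is 634, meeting the 607 threshold. However, paragraph (e) must be considered: (e) operates against (a): the brewery is within 200 m of a designated waterway. (a) is therefore removed.
Exception (b): the facility operates on a batch process; a current General Waiver is held — every condition holds. But applying paragraphs (f)–(k): (f) operates against (b): a current Standing Declaration is held. (g) operates (discharge temperature exceeds 35 °C), but is set aside by (h): (h) operates against (g): a current Annual Exemption Letter is held. (i) is inapplicable (assessed value is $478,000, not less than $392,500), so (h) stands. (b) is therefore removed.
Exception (c) does not apply: the facility's operating hours per week are 128, not below 120.
Exception (d)'s conditions are all satisfied: a current General Permit is held; average daily discharge volume is 80 litres, under the 100 litres limit. But applying paragraphs (l)–(m): (l) applies — the qualifying period is 110 days, less than the 155 days limit. (m), which would lift (l), is not triggered — no current Schedule C Registration is held. So (d) is unavailable.
Every exception is unavailable, so the rule governs.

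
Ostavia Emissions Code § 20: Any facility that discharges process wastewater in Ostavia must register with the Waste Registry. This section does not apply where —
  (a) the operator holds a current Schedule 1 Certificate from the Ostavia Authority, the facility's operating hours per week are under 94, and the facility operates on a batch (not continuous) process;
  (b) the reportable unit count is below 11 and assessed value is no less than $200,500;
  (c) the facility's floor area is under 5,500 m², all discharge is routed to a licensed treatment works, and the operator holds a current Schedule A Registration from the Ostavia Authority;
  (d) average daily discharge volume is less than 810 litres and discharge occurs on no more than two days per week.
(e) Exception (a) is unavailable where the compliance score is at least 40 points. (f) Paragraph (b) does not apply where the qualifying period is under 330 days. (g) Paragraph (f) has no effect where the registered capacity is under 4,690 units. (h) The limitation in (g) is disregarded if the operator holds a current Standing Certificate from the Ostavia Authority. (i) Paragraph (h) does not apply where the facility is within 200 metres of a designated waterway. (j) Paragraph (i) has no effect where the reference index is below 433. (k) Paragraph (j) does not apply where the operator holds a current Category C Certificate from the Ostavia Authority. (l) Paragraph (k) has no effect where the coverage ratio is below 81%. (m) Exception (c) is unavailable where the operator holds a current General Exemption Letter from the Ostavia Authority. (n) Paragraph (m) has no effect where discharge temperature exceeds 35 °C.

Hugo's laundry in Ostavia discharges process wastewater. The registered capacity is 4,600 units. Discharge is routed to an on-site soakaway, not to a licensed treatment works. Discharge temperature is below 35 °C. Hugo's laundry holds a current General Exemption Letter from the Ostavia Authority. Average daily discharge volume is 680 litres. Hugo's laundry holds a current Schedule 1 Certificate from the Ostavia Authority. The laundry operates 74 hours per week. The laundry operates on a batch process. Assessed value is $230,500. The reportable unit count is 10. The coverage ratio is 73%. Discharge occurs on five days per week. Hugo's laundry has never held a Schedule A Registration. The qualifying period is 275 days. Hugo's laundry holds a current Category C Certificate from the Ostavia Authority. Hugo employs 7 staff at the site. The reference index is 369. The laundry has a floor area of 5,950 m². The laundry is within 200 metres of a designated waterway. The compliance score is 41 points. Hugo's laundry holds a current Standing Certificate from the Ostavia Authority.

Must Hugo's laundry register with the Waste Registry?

Yes — Hugo's laundry must register with the Waste Registry.

Exception (a)'s conditions are all satisfied: a current Schedule 1 Certificate is held; the facility's operating hours per week are 74, under the 94 limit; the facility operates on a batch process. But applying paragraph (e): (e) operates against (a): the compliance score is 41 points, meeting the 40 points threshold. So (a) is unavailable.
All of (b)'s requirements are met (the reportable unit count is 10, below the 11 limit; assessed value is $230,500, meeting the $200,500 threshold). But applying paragraphs (f)–(l): (f) operates — the qualifying period is 275 days, under the 330 days limit. (g) would limit (f) — the registered capacity is 4,600 units, under the 4,690 units limit — but (h) sets (g) aside: (h) is engaged — a current Standing Certificate is held. (i) would limit (h) — the laundry is within 200 m of a designated waterway — but (j) sets (i) aside: (j) is engaged — the reference index is 369, below the 433 limit. (k) is engaged (a current Category C Certificate is held), but is itself disapplied by (l): (l) is engaged — the coverage ratio is 73%, below the 81% limit. So (b) is unavailable.
Exception (c) does not apply: the facility's floor area is 5,950 m², not under 5,500 m².
Exception (d) requires that discharge occurs on no more than two days per week; but discharge occurs on five days per week, so (d) is unavailable.
No exception displaces § 20.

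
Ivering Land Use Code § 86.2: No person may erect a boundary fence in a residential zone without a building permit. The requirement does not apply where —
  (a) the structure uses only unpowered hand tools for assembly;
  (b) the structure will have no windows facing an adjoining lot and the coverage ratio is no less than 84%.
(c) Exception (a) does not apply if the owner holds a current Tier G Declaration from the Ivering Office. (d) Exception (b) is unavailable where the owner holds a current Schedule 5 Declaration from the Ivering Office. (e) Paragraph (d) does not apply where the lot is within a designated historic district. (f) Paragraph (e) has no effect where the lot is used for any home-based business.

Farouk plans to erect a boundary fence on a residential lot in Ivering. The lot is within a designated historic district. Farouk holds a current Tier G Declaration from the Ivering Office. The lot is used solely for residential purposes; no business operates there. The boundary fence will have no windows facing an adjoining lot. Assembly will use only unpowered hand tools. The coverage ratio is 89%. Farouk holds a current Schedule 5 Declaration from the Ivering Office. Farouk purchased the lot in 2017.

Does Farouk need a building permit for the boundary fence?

No — exception (b) applies; Farouk does not need a building permit.

All of (a)'s requirements are met (assembly uses only hand tools). But applying paragraph (c): (c) operates against (a): a current Tier G Declaration is held. Exception (a) does not apply.
Exception (b)'s conditions are all satisfied: no windows face an adjoining lot; the coverage ratio is 89%, meeting the 84% threshold. Under paragraphs (d)–(f): (d) applies (a current Schedule 5 Declaration is held), but is overridden by (e): (e) applies — the lot is in a historic district. (f), which would lift (e), does not operate here — the lot is solely residential. (b) remains available.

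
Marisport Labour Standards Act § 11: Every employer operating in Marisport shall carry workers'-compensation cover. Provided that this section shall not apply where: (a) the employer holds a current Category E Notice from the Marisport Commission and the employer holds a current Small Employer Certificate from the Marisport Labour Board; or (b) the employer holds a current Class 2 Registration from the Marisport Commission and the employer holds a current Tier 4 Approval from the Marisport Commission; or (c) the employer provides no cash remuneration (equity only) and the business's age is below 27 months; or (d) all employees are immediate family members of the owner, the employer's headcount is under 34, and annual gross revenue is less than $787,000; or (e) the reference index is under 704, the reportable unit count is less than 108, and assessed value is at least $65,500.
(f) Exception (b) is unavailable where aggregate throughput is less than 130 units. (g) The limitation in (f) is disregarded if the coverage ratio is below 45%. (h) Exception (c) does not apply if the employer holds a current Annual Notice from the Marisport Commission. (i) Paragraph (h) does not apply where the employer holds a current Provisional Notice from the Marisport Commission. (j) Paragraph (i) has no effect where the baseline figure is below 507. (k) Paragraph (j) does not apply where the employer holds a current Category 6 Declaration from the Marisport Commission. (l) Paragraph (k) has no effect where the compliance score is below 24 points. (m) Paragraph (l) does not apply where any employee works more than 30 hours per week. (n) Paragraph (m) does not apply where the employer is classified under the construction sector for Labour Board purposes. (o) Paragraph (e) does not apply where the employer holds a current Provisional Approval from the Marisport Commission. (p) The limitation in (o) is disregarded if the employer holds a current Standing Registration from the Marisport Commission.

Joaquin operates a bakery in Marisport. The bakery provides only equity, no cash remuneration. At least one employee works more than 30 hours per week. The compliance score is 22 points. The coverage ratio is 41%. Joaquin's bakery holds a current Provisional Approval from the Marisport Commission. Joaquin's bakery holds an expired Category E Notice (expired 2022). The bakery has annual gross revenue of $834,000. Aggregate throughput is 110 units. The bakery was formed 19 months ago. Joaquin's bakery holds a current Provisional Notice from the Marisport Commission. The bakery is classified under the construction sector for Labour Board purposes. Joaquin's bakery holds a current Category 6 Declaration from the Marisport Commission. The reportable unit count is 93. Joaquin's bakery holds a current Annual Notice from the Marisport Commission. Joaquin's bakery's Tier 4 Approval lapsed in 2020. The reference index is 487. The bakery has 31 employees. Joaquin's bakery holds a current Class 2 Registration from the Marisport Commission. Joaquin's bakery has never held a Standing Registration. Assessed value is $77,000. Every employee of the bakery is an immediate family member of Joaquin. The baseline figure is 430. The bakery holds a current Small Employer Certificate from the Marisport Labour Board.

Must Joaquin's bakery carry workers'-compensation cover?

Yes — Joaquin's bakery must carry workers'-compensation cover.

Exception (a) does not apply: the Category E Notice is not current.
Exception (b) requires that the employer holds a current Tier 4 Approval from the Marisport Commission; but the Tier 4 Approval is not current, so (b) is unavailable.
Exception (c)'s conditions are all satisfied: remuneration is equity-only; the business's age is 19 months, below the 27 months limit. But applying paragraphs (h)–(n): (h) is triggered — a current Annual Notice is held. (i) is engaged (a current Provisional Notice is held), but yields to (j): (j) is triggered — the baseline figure is 430, below the 507 limit. (k) would limit (j) — a current Category 6 Declaration is held — but (l) sets (k) aside: (l) applies — the compliance score is 22 points, below the 24 points limit. (m) would limit (l) — at least one employee exceeds 30 hours/week — but (n) sets (m) aside: (n) applies — the bakery is classified under the construction sector. So (c) is unavailable.
Exception (d) fails — annual gross revenue is $834,000, not less than $787,000.
All of (e)'s requirements are met (the reference index is 487, under the 704 limit; the reportable unit count is 93, less than the 108 limit; assessed value is $77,000, meeting the $65,500 threshold). But applying paragraphs (o)–(p): (o) operates against (e): a current Provisional Approval is held. (p) is inapplicable (no current Standing Registration is held), so (o) stands. Exception (e) does not apply.
None of the exceptions is available; § 11 applies in full.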